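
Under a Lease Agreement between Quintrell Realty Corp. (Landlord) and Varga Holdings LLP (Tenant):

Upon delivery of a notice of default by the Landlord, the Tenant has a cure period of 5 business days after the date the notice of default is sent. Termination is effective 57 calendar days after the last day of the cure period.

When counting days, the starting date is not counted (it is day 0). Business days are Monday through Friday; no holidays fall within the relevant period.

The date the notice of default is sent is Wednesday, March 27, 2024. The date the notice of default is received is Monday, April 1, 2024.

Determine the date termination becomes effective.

The last day of the cure period: counting 5 business days from Wednesday, March 27, 2024 (Mar 28, Mar 29, Apr 1, Apr 2, Apr 3, skipping weekends) reaches Wednesday, April 3, 2024.
Adding 57 calendar days to April 3, 2024 gives May 30, 2024, which is the date termination becomes effective.

May 30, 2024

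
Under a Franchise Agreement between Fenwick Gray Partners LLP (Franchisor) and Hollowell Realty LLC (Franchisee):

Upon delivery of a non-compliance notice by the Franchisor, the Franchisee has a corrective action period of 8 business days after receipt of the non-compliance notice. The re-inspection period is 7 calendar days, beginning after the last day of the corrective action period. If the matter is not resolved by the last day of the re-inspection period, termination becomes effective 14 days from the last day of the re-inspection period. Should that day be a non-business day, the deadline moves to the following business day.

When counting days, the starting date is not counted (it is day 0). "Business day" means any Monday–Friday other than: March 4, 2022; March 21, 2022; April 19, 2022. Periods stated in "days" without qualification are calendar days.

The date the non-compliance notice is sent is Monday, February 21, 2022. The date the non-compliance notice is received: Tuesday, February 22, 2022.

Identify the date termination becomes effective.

March 28, 2022

The last day of the corrective action period: 8 business days after Tuesday, February 22, 2022, skipping weekends and the listed holiday on Mar 4 — Feb 23, Feb 24, Feb 25, Feb 28, Mar 1, Mar 2, Mar 3, Mar 7 — lands on Monday, March 7, 2022.
The last day of the re-inspection period: 7 calendar days after March 7, 2022 is March 14, 2022.
The date termination becomes effective: 14 calendar days after March 14, 2022 is March 28, 2022. March 28, 2022 is a Monday and is not a listed holiday, so no roll-forward applies.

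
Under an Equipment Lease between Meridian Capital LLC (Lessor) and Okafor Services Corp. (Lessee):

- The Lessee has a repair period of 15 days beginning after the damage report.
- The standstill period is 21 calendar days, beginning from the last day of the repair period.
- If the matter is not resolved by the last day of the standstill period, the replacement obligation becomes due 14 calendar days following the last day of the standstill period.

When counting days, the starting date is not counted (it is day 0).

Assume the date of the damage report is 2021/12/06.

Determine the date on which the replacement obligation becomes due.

2022/01/25

Adding 15 calendar days to 2021/12/06 gives 2021/12/21, which is the last day of the repair period.
The last day of the standstill period: 2021/12/21 + 21 days = 2022/01/11.
The date on which the replacement obligation becomes due: 14 calendar days after 2022/01/11 is 2022/01/25.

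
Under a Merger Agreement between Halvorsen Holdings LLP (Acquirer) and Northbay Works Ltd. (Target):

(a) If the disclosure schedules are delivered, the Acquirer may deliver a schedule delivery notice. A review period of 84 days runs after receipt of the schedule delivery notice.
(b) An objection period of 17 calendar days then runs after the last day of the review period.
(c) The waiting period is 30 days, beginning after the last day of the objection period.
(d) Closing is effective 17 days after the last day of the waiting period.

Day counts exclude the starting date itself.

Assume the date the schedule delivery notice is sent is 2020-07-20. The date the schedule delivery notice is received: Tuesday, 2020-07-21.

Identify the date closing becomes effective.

The last day of the review period: 84 calendar days after 2020-07-21 is 2020-10-13.
The last day of the objection period: 2020-10-13 + 17 days = 2020-10-30.
The last day of the waiting period: 30 calendar days after 2020-10-30 is 2020-11-29.
The date closing becomes effective: 17 calendar days after 2020-11-29 is 2020-12-16.

2020-12-16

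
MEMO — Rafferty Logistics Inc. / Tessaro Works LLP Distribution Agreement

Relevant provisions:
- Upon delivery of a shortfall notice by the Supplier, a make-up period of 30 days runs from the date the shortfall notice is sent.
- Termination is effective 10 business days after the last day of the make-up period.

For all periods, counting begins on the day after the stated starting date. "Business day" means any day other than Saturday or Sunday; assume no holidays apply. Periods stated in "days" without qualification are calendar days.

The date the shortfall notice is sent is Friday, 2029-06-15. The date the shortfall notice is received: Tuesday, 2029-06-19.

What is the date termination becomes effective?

Adding 30 calendar days to 2029-06-15 gives 2029-07-15, which is the last day of the make-up period.
The date termination becomes effective: 10 business days after Sunday, 2029-07-15, skipping weekends — Jul 16, Jul 17, Jul 18, Jul 19, Jul 20, Jul 23, Jul 24, Jul 25, Jul 26, Jul 27 — lands on Friday, 2029-07-27.

2029-07-27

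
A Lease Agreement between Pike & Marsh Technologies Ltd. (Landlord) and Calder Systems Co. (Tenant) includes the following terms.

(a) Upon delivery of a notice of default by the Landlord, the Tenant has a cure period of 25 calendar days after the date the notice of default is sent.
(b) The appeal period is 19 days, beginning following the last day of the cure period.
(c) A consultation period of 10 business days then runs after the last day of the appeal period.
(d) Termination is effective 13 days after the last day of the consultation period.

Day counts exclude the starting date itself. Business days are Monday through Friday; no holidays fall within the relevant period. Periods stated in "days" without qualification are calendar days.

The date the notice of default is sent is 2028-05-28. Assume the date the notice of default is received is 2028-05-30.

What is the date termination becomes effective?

2028-08-07

The last day of the cure period: 25 calendar days after 2028-05-28 is 2028-06-22.
The last day of the appeal period: 19 calendar days after 2028-06-22 is 2028-07-11.
From Tuesday, 2028-07-11, 10 business days (Jul 12, Jul 13, Jul 14, Jul 17, Jul 18, Jul 19, Jul 20, Jul 21, Jul 24, Jul 25, skipping weekends) brings us to Tuesday, 2028-07-25, which is the last day of the consultation period.
The date termination becomes effective: 13 calendar days after 2028-07-25 is 2028-08-07.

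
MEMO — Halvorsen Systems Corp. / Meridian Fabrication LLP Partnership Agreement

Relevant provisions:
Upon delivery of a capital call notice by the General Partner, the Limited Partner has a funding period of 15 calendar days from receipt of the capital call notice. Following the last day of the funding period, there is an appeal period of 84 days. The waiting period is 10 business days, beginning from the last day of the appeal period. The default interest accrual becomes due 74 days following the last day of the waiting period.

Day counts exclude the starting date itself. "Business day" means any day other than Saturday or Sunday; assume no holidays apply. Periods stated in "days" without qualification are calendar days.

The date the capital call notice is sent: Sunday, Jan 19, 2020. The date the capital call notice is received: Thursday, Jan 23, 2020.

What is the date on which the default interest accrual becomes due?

Jul 28, 2020

Adding 15 calendar days to Jan 23, 2020 gives Feb 7, 2020, which is the last day of the funding period.
The last day of the appeal period: Feb 7, 2020 + 84 days = May 1, 2020.
From Friday, May 1, 2020, 10 business days (May 4, May 5, May 6, May 7, May 8, May 11, May 12, May 13, May 14, May 15, skipping weekends) brings us to Friday, May 15, 2020, which is the last day of the waiting period.
Adding 74 calendar days to May 15, 2020 gives Jul 28, 2020, which is the date on which the default interest accrual becomes due.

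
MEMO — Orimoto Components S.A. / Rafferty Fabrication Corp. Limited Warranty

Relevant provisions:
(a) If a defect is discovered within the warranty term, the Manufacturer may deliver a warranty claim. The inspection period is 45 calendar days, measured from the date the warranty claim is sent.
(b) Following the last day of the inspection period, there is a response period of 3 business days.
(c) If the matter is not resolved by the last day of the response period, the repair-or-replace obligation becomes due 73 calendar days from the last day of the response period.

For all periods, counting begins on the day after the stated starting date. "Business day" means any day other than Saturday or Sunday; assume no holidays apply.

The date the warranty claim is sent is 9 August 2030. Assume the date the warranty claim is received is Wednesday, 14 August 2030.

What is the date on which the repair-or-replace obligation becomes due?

The last day of the inspection period: 45 calendar days after 9 August 2030 is 23 September 2030.
The last day of the response period: 3 business days after Monday, 23 September 2030, skipping weekends — Sep 24, Sep 25, Sep 26 — lands on Thursday, 26 September 2030.
The date on which the repair-or-replace obligation becomes due: 26 September 2030 + 73 days = 8 December 2030.

8 December 2030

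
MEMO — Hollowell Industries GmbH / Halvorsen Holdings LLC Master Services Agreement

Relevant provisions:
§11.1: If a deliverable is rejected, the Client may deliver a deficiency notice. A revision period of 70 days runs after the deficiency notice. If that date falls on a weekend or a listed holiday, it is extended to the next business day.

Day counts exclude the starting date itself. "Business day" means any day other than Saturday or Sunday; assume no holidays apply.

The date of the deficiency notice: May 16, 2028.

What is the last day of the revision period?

The last day of the revision period: 70 calendar days after May 16, 2028 is July 25, 2028. July 25, 2028 is a Tuesday, so no roll-forward applies.

July 25, 2028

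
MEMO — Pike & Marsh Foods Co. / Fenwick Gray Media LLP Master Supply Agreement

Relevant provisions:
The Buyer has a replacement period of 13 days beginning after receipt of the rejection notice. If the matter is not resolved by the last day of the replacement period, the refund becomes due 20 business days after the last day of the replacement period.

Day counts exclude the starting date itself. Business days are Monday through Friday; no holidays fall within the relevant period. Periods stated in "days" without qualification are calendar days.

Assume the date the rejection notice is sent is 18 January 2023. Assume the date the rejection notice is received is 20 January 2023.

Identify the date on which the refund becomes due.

The last day of the replacement period: 20 January 2023 + 13 days = 2 February 2023.
From Thursday, 2 February 2023, 20 business days (Feb 3, Feb 6, Feb 7, Feb 8, …, Feb 28, Mar 1, Mar 2, skipping weekends) brings us to Thursday, 2 March 2023, which is the date on which the refund becomes due.

2 March 2023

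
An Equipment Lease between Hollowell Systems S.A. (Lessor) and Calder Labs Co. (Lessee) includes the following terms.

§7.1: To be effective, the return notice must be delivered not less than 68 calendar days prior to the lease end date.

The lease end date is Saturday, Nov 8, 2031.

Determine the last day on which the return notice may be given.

Sep 1, 2031

Counting back 68 calendar days from Nov 8, 2031 gives Sep 1, 2031.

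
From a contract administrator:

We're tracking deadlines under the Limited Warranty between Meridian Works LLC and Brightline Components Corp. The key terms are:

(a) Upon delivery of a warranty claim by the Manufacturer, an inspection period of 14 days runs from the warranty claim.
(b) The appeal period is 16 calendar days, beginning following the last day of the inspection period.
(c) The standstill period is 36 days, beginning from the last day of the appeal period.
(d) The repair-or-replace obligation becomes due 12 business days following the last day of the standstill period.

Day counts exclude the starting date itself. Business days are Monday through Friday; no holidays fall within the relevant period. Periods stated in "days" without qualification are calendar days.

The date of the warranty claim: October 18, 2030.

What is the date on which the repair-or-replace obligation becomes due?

January 8, 2031

The last day of the inspection period: October 18, 2030 + 14 days = November 1, 2030.
The last day of the appeal period: November 1, 2030 + 16 days = November 17, 2030.
The last day of the standstill period: 36 calendar days after November 17, 2030 is December 23, 2030.
The date on which the repair-or-replace obligation becomes due: 12 business days after Monday, December 23, 2030, skipping weekends — Dec 24, Dec 25, Dec 26, Dec 27, …, Jan 6, Jan 7, Jan 8 — lands on Wednesday, January 8, 2031.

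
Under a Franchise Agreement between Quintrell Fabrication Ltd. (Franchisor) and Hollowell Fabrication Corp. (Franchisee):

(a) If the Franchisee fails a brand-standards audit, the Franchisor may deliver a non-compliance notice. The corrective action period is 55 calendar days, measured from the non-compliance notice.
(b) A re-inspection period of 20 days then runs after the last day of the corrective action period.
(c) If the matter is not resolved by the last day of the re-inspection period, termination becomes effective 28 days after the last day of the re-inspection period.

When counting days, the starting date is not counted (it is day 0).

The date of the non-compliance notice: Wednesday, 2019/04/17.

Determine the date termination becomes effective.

2019/07/29

The last day of the corrective action period: 2019/04/17 + 55 days = 2019/06/11.
The last day of the re-inspection period: 20 calendar days after 2019/06/11 is 2019/07/01.
Adding 28 calendar days to 2019/07/01 gives 2019/07/29, which is the date termination becomes effective.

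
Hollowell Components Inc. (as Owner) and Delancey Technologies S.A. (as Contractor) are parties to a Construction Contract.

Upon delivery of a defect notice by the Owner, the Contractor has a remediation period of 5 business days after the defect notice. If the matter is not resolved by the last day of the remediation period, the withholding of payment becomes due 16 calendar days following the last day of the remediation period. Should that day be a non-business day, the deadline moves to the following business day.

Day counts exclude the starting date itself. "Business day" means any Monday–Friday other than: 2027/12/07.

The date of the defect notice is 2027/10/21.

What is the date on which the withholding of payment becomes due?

The last day of the remediation period: counting 5 business days from Thursday, 2027/10/21 (Oct 22, Oct 25, Oct 26, Oct 27, Oct 28, skipping weekends) reaches Thursday, 2027/10/28.
The date on which the withholding of payment becomes due: 2027/10/28 + 16 days = 2027/11/13. That falls on a Saturday, so it rolls to the next business day, Monday, 2027/11/15.

2027/11/15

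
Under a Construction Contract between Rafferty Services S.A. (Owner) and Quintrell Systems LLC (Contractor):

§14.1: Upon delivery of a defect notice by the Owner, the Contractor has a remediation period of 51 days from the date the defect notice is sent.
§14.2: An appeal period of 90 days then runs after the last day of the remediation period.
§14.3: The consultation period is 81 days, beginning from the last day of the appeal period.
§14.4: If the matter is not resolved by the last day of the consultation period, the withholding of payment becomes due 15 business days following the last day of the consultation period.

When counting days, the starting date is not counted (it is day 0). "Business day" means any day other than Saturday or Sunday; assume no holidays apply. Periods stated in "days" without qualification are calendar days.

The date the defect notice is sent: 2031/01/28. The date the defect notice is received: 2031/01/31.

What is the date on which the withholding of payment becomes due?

2031/09/26

The last day of the remediation period: 51 calendar days after 2031/01/28 is 2031/03/20.
Adding 90 calendar days to 2031/03/20 gives 2031/06/18, which is the last day of the appeal period.
Adding 81 calendar days to 2031/06/18 gives 2031/09/07, which is the last day of the consultation period.
The date on which the withholding of payment becomes due: counting 15 business days from Sunday, 2031/09/07 (Sep 8, Sep 9, Sep 10, Sep 11, …, Sep 24, Sep 25, Sep 26, skipping weekends) reaches Friday, 2031/09/26.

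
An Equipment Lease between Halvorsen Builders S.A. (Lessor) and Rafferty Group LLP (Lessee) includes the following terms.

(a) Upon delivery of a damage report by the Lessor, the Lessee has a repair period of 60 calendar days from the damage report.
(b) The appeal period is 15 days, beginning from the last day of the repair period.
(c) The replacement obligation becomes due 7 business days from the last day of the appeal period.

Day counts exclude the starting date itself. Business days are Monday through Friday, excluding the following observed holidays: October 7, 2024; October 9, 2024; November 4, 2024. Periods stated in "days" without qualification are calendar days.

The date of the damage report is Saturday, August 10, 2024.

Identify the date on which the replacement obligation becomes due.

November 5, 2024

The last day of the repair period: 60 calendar days after August 10, 2024 is October 9, 2024.
The last day of the appeal period: October 9, 2024 + 15 days = October 24, 2024.
The date on which the replacement obligation becomes due: counting 7 business days from Thursday, October 24, 2024 (Oct 25, Oct 28, Oct 29, Oct 30, Oct 31, Nov 1, Nov 5, skipping weekends and the listed holiday on Nov 4) reaches Tuesday, November 5, 2024.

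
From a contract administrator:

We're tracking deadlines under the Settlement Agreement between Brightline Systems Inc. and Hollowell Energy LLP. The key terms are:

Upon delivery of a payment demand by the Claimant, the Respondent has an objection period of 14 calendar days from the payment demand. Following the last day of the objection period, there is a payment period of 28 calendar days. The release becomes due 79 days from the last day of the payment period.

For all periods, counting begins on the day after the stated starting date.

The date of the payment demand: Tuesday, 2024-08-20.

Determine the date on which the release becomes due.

2024-12-19

Adding 14 calendar days to 2024-08-20 gives 2024-09-03, which is the last day of the objection period.
The last day of the payment period: 28 calendar days after 2024-09-03 is 2024-10-01.
Adding 79 calendar days to 2024-10-01 gives 2024-12-19, which is the date on which the release becomes due.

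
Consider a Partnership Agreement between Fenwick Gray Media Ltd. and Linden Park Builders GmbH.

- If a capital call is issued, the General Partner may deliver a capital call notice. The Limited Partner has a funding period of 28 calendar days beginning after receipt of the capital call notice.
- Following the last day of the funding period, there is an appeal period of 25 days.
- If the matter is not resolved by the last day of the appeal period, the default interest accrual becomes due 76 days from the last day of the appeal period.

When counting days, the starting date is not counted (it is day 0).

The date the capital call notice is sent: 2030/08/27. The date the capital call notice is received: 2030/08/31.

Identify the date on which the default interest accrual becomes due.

2031/01/07

The last day of the funding period: 28 calendar days after 2030/08/31 is 2030/09/28.
The last day of the appeal period: 25 calendar days after 2030/09/28 is 2030/10/23.
The date on which the default interest accrual becomes due: 76 calendar days after 2030/10/23 is 2031/01/07.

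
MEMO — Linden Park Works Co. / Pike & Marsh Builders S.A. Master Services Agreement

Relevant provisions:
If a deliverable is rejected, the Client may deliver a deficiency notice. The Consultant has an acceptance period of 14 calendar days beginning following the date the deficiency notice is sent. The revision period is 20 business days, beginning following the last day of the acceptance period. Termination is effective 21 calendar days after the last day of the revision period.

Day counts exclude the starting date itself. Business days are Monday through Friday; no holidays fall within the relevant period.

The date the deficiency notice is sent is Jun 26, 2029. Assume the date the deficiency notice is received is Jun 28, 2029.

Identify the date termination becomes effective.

Aug 28, 2029

Adding 14 calendar days to Jun 26, 2029 gives Jul 10, 2029, which is the last day of the acceptance period.
The last day of the revision period: 20 business days after Tuesday, Jul 10, 2029, skipping weekends — Jul 11, Jul 12, Jul 13, Jul 16, …, Aug 3, Aug 6, Aug 7 — lands on Tuesday, Aug 7, 2029.
The date termination becomes effective: 21 calendar days after Aug 7, 2029 is Aug 28, 2029.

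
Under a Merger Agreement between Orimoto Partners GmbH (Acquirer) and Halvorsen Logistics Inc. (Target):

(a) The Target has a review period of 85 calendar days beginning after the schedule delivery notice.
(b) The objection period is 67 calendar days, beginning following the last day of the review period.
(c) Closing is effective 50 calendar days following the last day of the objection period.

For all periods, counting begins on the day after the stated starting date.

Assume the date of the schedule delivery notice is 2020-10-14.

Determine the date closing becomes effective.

The last day of the review period: 2020-10-14 + 85 days = 2021-01-07.
The last day of the objection period: 2021-01-07 + 67 days = 2021-03-15.
Adding 50 calendar days to 2021-03-15 gives 2021-05-04, which is the date closing becomes effective.

2021-05-04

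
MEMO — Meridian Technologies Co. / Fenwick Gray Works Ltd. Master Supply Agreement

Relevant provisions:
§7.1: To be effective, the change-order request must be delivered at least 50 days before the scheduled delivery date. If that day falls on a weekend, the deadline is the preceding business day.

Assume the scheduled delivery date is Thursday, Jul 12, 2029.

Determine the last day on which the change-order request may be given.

Counting back 50 calendar days from Jul 12, 2029 gives May 23, 2029. That is a Wednesday, so no adjustment is needed.

May 23, 2029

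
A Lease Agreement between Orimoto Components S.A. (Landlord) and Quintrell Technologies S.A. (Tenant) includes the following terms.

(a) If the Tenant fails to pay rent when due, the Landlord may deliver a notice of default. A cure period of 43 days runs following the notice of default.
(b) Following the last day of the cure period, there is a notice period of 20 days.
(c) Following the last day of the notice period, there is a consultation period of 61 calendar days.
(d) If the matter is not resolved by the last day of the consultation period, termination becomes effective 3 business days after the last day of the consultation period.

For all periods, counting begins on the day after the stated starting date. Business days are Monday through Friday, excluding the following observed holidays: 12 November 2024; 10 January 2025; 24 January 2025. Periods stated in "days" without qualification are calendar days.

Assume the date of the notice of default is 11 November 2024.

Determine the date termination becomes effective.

The last day of the cure period: 11 November 2024 + 43 days = 24 December 2024.
The last day of the notice period: 24 December 2024 + 20 days = 13 January 2025.
The last day of the consultation period: 61 calendar days after 13 January 2025 is 15 March 2025.
From Saturday, 15 March 2025, 3 business days (Mar 17, Mar 18, Mar 19, skipping weekends) brings us to Wednesday, 19 March 2025, which is the date termination becomes effective.

19 March 2025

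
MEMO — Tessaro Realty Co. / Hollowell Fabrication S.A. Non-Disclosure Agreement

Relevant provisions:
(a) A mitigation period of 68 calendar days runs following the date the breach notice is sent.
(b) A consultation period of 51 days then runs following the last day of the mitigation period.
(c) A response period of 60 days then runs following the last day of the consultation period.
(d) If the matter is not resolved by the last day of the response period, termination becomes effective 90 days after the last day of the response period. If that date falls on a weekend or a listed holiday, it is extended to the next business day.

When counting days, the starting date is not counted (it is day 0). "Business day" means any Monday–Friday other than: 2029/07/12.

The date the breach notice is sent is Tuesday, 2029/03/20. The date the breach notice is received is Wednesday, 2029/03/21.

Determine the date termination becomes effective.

2029/12/14

The last day of the mitigation period: 2029/03/20 + 68 days = 2029/05/27.
The last day of the consultation period: 2029/05/27 + 51 days = 2029/07/17.
The last day of the response period: 60 calendar days after 2029/07/17 is 2029/09/15.
The date termination becomes effective: 2029/09/15 + 90 days = 2029/12/14. 2029/12/14 is a Friday and is not a listed holiday, so no roll-forward applies.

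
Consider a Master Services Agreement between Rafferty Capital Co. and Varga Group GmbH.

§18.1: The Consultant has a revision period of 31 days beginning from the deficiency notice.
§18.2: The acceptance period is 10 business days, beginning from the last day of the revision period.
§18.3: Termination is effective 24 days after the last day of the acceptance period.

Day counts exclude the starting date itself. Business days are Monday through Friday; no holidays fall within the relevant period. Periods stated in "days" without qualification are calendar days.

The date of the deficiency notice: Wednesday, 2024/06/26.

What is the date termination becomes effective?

The last day of the revision period: 31 calendar days after 2024/06/26 is 2024/07/27.
The last day of the acceptance period: 10 business days after Saturday, 2024/07/27, skipping weekends — Jul 29, Jul 30, Jul 31, Aug 1, Aug 2, Aug 5, Aug 6, Aug 7, Aug 8, Aug 9 — lands on Friday, 2024/08/09.
The date termination becomes effective: 2024/08/09 + 24 days = 2024/09/02.

2024/09/02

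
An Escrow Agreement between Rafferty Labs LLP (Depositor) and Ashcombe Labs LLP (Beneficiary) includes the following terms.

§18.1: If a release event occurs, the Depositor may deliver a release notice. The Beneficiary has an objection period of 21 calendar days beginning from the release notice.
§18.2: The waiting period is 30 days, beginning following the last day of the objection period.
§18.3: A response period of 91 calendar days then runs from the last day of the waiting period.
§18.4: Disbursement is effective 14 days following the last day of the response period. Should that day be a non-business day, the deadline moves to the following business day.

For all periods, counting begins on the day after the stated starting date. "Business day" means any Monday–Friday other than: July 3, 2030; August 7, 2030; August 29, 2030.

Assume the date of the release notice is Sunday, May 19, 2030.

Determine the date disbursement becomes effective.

The last day of the objection period: May 19, 2030 + 21 days = June 9, 2030.
The last day of the waiting period: June 9, 2030 + 30 days = July 9, 2030.
The last day of the response period: July 9, 2030 + 91 days = October 8, 2030.
The date disbursement becomes effective: 14 calendar days after October 8, 2030 is October 22, 2030. October 22, 2030 is a Tuesday and is not a listed holiday, so no roll-forward applies.

October 22, 2030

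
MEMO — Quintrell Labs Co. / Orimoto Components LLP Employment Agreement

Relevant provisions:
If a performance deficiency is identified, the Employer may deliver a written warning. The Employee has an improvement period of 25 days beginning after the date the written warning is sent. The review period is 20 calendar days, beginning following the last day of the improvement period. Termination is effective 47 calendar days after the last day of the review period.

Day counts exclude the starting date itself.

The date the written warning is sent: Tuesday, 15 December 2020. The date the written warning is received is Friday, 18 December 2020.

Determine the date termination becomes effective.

17 March 2021

The last day of the improvement period: 25 calendar days after 15 December 2020 is 9 January 2021.
Adding 20 calendar days to 9 January 2021 gives 29 January 2021, which is the last day of the review period.
The date termination becomes effective: 47 calendar days after 29 January 2021 is 17 March 2021.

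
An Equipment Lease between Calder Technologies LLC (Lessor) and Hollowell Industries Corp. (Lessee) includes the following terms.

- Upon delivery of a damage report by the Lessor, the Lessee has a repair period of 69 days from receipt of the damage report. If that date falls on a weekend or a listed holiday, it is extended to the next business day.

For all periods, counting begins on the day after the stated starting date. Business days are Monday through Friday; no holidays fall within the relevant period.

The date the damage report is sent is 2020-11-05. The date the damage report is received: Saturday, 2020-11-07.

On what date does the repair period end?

The last day of the repair period: 69 calendar days after 2020-11-07 is 2021-01-15. 2021-01-15 is a Friday, so no roll-forward applies.

2021-01-15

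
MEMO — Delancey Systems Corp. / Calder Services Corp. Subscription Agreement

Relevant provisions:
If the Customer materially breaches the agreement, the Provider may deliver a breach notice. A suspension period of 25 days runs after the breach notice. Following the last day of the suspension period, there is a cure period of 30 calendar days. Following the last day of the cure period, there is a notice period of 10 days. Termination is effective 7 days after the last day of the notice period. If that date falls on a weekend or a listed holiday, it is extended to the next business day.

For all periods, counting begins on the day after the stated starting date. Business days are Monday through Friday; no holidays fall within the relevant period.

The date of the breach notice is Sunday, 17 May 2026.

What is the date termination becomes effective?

The last day of the suspension period: 25 calendar days after 17 May 2026 is 11 June 2026.
The last day of the cure period: 30 calendar days after 11 June 2026 is 11 July 2026.
The last day of the notice period: 11 July 2026 + 10 days = 21 July 2026.
The date termination becomes effective: 7 calendar days after 21 July 2026 is 28 July 2026. 28 July 2026 is a Tuesday, so no roll-forward applies.

28 July 2026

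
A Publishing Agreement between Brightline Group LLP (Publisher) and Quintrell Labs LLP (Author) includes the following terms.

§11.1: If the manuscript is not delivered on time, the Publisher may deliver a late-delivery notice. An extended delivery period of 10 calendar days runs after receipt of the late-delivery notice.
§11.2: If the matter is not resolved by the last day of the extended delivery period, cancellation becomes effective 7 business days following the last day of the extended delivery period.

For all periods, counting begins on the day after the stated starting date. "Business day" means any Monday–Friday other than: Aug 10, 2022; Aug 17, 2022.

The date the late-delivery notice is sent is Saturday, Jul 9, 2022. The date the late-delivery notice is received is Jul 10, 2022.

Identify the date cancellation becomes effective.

Adding 10 calendar days to Jul 10, 2022 gives Jul 20, 2022, which is the last day of the extended delivery period.
The date cancellation becomes effective: 7 business days after Wednesday, Jul 20, 2022, skipping weekends — Jul 21, Jul 22, Jul 25, Jul 26, Jul 27, Jul 28, Jul 29 — lands on Friday, Jul 29, 2022.

Jul 29, 2022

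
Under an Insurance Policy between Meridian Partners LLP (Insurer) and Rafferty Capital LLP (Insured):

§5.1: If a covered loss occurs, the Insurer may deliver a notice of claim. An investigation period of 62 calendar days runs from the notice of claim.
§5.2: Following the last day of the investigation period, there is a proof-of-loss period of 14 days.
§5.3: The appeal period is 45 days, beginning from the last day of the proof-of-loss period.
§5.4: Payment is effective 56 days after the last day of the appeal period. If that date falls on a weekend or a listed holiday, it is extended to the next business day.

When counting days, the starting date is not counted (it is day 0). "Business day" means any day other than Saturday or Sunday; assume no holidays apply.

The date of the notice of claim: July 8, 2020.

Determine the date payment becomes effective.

January 1, 2021

The last day of the investigation period: 62 calendar days after July 8, 2020 is September 8, 2020.
Adding 14 calendar days to September 8, 2020 gives September 22, 2020, which is the last day of the proof-of-loss period.
Adding 45 calendar days to September 22, 2020 gives November 6, 2020, which is the last day of the appeal period.
The date payment becomes effective: November 6, 2020 + 56 days = January 1, 2021. January 1, 2021 is a Friday, so no roll-forward applies.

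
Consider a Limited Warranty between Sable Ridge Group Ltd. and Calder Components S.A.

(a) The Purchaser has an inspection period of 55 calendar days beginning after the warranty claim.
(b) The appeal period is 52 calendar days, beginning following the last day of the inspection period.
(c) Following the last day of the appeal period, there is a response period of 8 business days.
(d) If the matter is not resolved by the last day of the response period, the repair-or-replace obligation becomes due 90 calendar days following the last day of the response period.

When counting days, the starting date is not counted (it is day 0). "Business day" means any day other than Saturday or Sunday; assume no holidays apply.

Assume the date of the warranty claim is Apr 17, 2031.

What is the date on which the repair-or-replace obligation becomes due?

The last day of the inspection period: Apr 17, 2031 + 55 days = Jun 11, 2031.
The last day of the appeal period: Jun 11, 2031 + 52 days = Aug 2, 2031.
The last day of the response period: counting 8 business days from Saturday, Aug 2, 2031 (Aug 4, Aug 5, Aug 6, Aug 7, Aug 8, Aug 11, Aug 12, Aug 13, skipping weekends) reaches Wednesday, Aug 13, 2031.
The date on which the repair-or-replace obligation becomes due: 90 calendar days after Aug 13, 2031 is Nov 11, 2031.

Nov 11, 2031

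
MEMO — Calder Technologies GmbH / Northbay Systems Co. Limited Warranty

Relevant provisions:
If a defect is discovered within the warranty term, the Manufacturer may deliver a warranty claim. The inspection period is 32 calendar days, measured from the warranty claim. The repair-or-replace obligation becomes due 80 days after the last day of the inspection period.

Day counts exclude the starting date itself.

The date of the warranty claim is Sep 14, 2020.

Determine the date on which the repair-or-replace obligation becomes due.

Adding 32 calendar days to Sep 14, 2020 gives Oct 16, 2020, which is the last day of the inspection period.
The date on which the repair-or-replace obligation becomes due: Oct 16, 2020 + 80 days = Jan 4, 2021.

Jan 4, 2021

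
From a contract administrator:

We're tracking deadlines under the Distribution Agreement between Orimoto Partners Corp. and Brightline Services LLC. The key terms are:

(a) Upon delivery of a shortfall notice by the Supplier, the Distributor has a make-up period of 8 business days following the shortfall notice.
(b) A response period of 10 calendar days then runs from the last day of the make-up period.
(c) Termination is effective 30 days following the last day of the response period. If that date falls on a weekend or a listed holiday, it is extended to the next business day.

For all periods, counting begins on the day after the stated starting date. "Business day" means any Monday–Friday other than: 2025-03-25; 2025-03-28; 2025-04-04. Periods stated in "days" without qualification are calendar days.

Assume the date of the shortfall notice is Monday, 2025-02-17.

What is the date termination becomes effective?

The last day of the make-up period: counting 8 business days from Monday, 2025-02-17 (Feb 18, Feb 19, Feb 20, Feb 21, Feb 24, Feb 25, Feb 26, Feb 27, skipping weekends) reaches Thursday, 2025-02-27.
The last day of the response period: 10 calendar days after 2025-02-27 is 2025-03-09.
Adding 30 calendar days to 2025-03-09 gives 2025-04-08, which is the date termination becomes effective. 2025-04-08 is a Tuesday and is not a listed holiday, so no roll-forward applies.

2025-04-08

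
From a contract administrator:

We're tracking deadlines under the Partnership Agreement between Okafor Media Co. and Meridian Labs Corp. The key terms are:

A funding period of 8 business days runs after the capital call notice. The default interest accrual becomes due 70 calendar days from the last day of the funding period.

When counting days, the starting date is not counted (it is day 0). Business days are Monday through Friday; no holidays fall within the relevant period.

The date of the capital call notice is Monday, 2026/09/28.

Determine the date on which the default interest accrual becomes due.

2026/12/17

The last day of the funding period: 8 business days after Monday, 2026/09/28, skipping weekends — Sep 29, Sep 30, Oct 1, Oct 2, Oct 5, Oct 6, Oct 7, Oct 8 — lands on Thursday, 2026/10/08.
Adding 70 calendar days to 2026/10/08 gives 2026/12/17, which is the date on which the default interest accrual becomes due.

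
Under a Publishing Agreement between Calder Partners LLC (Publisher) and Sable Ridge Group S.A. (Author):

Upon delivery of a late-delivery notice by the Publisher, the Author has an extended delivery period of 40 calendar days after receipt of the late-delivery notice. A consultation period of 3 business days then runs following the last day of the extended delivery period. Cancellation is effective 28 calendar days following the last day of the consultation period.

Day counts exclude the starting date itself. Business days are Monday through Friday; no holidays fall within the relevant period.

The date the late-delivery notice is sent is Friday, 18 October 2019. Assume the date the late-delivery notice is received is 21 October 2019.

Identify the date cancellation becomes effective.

1 January 2020

The last day of the extended delivery period: 40 calendar days after 21 October 2019 is 30 November 2019.
From Saturday, 30 November 2019, 3 business days (Dec 2, Dec 3, Dec 4, skipping weekends) brings us to Wednesday, 4 December 2019, which is the last day of the consultation period.
The date cancellation becomes effective: 4 December 2019 + 28 days = 1 January 2020.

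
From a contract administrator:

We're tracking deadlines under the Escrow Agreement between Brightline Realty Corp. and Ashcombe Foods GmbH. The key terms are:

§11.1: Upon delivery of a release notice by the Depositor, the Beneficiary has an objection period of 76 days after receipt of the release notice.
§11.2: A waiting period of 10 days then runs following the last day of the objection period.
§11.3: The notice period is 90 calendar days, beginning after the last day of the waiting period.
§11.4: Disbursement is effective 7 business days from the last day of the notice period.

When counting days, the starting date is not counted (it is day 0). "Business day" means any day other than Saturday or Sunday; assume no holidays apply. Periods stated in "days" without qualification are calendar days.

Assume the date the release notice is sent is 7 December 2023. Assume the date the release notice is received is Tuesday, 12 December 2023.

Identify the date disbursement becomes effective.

14 June 2024

The last day of the objection period: 76 calendar days after 12 December 2023 is 26 February 2024.
Adding 10 calendar days to 26 February 2024 gives 7 March 2024, which is the last day of the waiting period.
The last day of the notice period: 90 calendar days after 7 March 2024 is 5 June 2024.
From Wednesday, 5 June 2024, 7 business days (Jun 6, Jun 7, Jun 10, Jun 11, Jun 12, Jun 13, Jun 14, skipping weekends) brings us to Friday, 14 June 2024, which is the date disbursement becomes effective.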